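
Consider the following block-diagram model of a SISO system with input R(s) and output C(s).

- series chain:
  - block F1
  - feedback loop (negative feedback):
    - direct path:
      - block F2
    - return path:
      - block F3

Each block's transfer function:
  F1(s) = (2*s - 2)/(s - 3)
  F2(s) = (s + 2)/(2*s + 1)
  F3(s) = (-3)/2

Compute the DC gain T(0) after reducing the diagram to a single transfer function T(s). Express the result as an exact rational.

Answer: -2/3

Working:
Step 1 - apply the feedback formula to F2, F3; result (2*s + 4)/(s - 4)
Step 2 - reduce the series chain F1, [F2/(1+F2*F3)]; result (4*s^2 + 4*s - 8)/(s^2 - 7*s + 12)
That last expression is T(s); at s = 0 only the constant terms survive, so T(0) = -8/12 = -2/3.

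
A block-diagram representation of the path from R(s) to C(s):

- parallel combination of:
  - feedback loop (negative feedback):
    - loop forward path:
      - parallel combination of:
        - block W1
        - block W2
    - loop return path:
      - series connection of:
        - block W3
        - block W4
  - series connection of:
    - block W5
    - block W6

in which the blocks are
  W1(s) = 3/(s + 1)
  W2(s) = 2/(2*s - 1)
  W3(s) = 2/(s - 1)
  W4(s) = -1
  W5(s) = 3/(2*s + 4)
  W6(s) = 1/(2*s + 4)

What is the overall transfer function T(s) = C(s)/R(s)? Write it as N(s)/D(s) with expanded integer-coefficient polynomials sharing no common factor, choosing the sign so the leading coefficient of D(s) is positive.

Reducing step by step:

[1] combine W1, W2 in parallel -> (8*s - 1)/(2*s^2 + s - 1)
[2] reduce the series chain W3, W4 -> (-2)/(s - 1)
[3] close the feedback loop around (W1+W2), (W3*W4) -> (8*s^2 - 9*s + 1)/(2*s^3 - s^2 - 18*s + 3)
[4] cascade W5, W6 -> 3/(4*s^2 + 16*s + 16)
[5] reduce the parallel group [(W1+W2)/(1+(W1+W2)*(W3*W4))], (W5*W6): this yields T(s), and no further normalization is needed

Answer: (32*s^4 + 98*s^3 - 15*s^2 - 182*s + 25)/(8*s^5 + 28*s^4 - 56*s^3 - 292*s^2 - 240*s + 48)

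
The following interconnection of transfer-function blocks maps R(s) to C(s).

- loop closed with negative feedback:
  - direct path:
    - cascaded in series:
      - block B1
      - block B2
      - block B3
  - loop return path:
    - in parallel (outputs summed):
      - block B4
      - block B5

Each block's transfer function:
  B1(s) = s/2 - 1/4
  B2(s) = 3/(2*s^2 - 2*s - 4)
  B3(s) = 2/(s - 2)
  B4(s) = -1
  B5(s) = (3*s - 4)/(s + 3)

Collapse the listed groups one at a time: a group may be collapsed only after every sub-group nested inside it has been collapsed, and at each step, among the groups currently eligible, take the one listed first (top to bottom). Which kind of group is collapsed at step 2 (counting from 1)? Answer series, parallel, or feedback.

(1) cascade B1, B2, B3
(2) combine B4, B5 in parallel
(3) feedback reduction of (B1*B2*B3), (B4+B5)
The group at step 2 is a parallel group.

Hence the answer: parallel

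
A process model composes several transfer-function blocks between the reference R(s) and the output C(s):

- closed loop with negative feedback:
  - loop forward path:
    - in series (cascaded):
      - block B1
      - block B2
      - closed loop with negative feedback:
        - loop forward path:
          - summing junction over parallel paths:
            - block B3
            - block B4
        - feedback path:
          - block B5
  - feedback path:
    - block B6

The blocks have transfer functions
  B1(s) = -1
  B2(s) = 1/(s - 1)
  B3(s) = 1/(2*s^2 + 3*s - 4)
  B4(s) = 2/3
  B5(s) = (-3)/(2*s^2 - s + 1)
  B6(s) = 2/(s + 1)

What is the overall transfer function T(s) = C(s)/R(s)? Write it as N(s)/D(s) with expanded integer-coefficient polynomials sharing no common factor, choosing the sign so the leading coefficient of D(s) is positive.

Step 1. reduce the parallel group B3, B4, giving (4*s^2 + 6*s - 5)/(6*s^2 + 9*s - 12)
Step 2. apply the feedback formula to (B3+B4), B5, giving (8*s^4 + 8*s^3 - 12*s^2 + 11*s - 5)/(12*s^4 + 12*s^3 - 39*s^2 + 3*s + 3)
Step 3. cascade B1, B2, [(B3+B4)/(1+(B3+B4)*B5)], giving (-8*s^4 - 8*s^3 + 12*s^2 - 11*s + 5)/(12*s^5 - 51*s^3 + 42*s^2 - 3)
Step 4. feedback reduction of (B1*B2*[(B3+B4)/(1+(B3+B4)*B5)]), B6; the result is T(s) itself (integer coefficients, no common factor, positive leading denominator coefficient)

Answer: (-8*s^5 - 16*s^4 + 4*s^3 + s^2 - 6*s + 5)/(12*s^6 + 12*s^5 - 67*s^4 - 25*s^3 + 66*s^2 - 25*s + 7)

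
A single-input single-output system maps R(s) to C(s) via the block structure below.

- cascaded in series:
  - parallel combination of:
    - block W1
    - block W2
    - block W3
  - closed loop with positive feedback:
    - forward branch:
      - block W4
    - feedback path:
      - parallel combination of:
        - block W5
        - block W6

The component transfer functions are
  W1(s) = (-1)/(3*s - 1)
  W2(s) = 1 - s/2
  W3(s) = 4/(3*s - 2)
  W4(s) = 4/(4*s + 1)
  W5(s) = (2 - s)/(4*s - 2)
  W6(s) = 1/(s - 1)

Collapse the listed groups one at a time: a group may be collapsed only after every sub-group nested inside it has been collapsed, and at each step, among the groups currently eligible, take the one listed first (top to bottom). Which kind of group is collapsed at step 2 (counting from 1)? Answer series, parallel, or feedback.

Step 1 - combine W1, W2, W3 in parallel
Step 2 - combine W5, W6 in parallel
Step 3 - feedback reduction of W4, (W5+W6)
Step 4 - combine (W1+W2+W3), [W4/(1-W4*(W5+W6))] in series
Step 2 collapses a parallel group.

Therefore the answer is parallel.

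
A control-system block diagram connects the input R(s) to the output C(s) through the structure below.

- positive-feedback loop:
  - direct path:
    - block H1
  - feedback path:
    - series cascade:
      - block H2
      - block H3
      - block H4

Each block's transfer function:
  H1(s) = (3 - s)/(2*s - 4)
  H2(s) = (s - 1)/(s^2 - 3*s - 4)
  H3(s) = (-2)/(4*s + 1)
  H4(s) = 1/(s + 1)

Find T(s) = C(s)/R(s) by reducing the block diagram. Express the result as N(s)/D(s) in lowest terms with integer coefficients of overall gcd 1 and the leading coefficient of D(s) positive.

Step 1. cascade H2, H3, H4: (2 - 2*s)/(4*s^4 - 7*s^3 - 30*s^2 - 23*s - 4)
Step 2. reduce the feedback loop with forward H1 and return (H2*H3*H4); the result is T(s) itself (integer coefficients, no common factor, positive leading denominator coefficient)

Final answer: (-4*s^5 + 19*s^4 + 9*s^3 - 67*s^2 - 65*s - 12)/(8*s^5 - 30*s^4 - 32*s^3 + 72*s^2 + 92*s + 10)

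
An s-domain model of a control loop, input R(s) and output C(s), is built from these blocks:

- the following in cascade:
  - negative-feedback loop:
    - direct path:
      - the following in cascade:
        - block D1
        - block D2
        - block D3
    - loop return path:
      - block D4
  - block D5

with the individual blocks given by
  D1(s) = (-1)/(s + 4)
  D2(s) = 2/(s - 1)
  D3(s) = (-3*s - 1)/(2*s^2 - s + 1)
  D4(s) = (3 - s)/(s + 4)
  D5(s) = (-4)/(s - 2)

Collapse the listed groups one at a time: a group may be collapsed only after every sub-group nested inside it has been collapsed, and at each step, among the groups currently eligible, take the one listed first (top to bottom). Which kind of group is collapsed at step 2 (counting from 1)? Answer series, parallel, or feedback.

Step 1 - combine D1, D2, D3 in series
Step 2 - close the feedback loop around (D1*D2*D3), D4
Step 3 - reduce the series chain [(D1*D2*D3)/(1+(D1*D2*D3)*D4)], D5
Step 2 collapses a feedback group.

Final answer: feedback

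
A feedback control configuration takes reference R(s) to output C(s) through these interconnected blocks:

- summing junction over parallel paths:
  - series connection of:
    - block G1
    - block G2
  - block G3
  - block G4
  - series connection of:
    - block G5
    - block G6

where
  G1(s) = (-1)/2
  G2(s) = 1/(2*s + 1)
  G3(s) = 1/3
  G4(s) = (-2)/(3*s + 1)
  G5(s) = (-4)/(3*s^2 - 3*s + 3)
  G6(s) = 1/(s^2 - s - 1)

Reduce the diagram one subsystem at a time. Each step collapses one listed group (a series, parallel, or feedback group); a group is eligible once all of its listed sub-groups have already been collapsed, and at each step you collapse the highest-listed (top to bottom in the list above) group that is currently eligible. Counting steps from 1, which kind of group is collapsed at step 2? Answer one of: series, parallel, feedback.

Answer: series

Working:
[1] cascade G1, G2
[2] reduce the series chain G5, G6
[3] reduce the parallel group (G1*G2), G3, G4, (G5*G6)
Step 2 collapses a series group.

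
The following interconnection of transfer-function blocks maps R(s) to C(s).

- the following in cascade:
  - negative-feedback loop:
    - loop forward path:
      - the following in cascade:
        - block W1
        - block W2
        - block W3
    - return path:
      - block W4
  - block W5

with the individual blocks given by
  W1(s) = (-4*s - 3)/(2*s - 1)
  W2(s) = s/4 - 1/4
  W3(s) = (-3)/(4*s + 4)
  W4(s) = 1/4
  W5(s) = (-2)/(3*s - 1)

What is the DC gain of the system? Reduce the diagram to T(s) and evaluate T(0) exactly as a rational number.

Reducing step by step:

1. cascade W1, W2, W3; result (12*s^2 - 3*s - 9)/(32*s^2 + 16*s - 16)
2. close the feedback loop around (W1*W2*W3), W4; result (48*s^2 - 12*s - 36)/(140*s^2 + 61*s - 73)
3. multiply [(W1*W2*W3)/(1+(W1*W2*W3)*W4)], W5 (series); result (-96*s^2 + 24*s + 72)/(420*s^3 + 43*s^2 - 280*s + 73)
DC gain: substitute s = 0 into T(s) from step 3: T(0) = 72/73.

Answer: 72/73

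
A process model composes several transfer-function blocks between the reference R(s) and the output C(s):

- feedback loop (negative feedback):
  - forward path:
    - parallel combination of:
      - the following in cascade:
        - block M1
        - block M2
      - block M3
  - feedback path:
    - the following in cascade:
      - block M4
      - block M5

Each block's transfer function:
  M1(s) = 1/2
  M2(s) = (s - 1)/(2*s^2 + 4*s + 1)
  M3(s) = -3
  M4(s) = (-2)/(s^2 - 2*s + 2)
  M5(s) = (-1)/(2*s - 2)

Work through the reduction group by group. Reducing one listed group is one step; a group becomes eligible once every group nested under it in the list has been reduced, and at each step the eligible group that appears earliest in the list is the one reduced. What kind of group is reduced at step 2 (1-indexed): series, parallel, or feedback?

(1) combine M1, M2 in series
(2) parallel reduction of (M1*M2), M3
(3) cascade M4, M5
(4) feedback reduction of ((M1*M2)+M3), (M4*M5)
The group at step 2 is a parallel group.

Answer: parallel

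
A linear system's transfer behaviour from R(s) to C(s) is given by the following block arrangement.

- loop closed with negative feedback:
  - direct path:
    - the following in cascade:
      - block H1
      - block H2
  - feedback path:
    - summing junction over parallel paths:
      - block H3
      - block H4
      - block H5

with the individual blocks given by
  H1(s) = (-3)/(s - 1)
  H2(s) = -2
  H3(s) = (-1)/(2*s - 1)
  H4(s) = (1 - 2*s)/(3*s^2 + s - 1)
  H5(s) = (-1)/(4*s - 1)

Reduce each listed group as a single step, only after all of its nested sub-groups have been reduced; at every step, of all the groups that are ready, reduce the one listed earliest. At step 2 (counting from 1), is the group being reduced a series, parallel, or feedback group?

Step 1: multiply H1, H2 (series)
Step 2: reduce the parallel group H3, H4, H5
Step 3: reduce the feedback loop with forward (H1*H2) and return (H3+H4+H5)
Step 2: parallel.

Therefore the answer is parallel.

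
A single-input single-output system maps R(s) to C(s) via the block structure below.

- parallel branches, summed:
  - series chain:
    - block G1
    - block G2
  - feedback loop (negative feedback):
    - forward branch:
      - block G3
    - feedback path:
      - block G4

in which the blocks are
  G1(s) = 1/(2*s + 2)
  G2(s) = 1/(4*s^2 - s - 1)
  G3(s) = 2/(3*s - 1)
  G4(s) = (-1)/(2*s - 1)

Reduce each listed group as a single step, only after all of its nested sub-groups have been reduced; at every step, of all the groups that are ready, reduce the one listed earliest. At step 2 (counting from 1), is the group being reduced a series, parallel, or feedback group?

The answer is feedback.

Reasoning:
[1] cascade G1, G2
[2] apply the feedback formula to G3, G4
[3] sum the parallel branches (G1*G2), [G3/(1+G3*G4)]
At step 2 the group reduced is feedback.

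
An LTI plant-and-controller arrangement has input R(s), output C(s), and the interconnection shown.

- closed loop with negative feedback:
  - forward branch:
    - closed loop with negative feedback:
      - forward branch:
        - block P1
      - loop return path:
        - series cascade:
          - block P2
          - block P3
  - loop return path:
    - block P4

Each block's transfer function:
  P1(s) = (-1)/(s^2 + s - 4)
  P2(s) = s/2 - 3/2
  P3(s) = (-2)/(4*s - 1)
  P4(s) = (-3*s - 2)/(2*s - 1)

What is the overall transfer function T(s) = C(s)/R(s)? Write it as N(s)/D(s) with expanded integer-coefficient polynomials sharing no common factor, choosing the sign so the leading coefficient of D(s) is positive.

Answer: (-8*s^2 + 6*s - 1)/(8*s^4 + 2*s^3 - 23*s^2 + 23*s - 3)

Working:
Step 1: multiply P2, P3 (series) -> (3 - s)/(4*s - 1)
Step 2: reduce the feedback loop with forward P1 and return (P2*P3) -> (1 - 4*s)/(4*s^3 + 3*s^2 - 16*s + 1)
Step 3: apply the feedback formula to [P1/(1+P1*(P2*P3))], P4; the result is T(s) itself (integer coefficients, no common factor, positive leading denominator coefficient)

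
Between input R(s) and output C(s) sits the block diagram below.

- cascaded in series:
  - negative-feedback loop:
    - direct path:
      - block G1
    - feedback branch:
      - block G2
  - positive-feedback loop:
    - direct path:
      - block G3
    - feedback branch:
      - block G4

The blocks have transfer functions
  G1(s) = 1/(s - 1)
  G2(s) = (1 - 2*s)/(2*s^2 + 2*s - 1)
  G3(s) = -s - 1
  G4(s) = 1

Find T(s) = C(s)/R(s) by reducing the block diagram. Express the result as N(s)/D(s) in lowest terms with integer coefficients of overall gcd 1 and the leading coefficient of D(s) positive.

First reduce the diagram to T(s).

1. feedback reduction of G1, G2, giving (2*s^2 + 2*s - 1)/(2*s^3 - 5*s + 2)
2. feedback reduction of G3, G4, giving (-s - 1)/(s + 2)
3. multiply [G1/(1+G1*G2)], [G3/(1-G3*G4)] (series), giving the overall T(s)

Answer: (-2*s^3 - 4*s^2 - s + 1)/(2*s^4 + 4*s^3 - 5*s^2 - 8*s + 4)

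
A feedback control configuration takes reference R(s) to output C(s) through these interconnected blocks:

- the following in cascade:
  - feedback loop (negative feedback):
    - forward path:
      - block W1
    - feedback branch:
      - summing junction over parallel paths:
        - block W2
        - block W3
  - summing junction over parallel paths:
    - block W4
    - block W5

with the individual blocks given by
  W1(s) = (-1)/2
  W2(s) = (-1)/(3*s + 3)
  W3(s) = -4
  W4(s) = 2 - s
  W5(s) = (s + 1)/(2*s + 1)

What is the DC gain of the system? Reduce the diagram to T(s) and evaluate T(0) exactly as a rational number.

The answer is -9/19.

Reasoning:
(1) add W2, W3 (parallel), giving (-12*s - 13)/(3*s + 3)
(2) close the feedback loop around W1, (W2+W3), giving (-3*s - 3)/(18*s + 19)
(3) reduce the parallel group W4, W5, giving (-2*s^2 + 4*s + 3)/(2*s + 1)
(4) combine [W1/(1+W1*(W2+W3))], (W4+W5) in series, giving (6*s^3 - 6*s^2 - 21*s - 9)/(36*s^2 + 56*s + 19)
DC gain: substitute s = 0 into T(s) from step 4: T(0) = -9/19.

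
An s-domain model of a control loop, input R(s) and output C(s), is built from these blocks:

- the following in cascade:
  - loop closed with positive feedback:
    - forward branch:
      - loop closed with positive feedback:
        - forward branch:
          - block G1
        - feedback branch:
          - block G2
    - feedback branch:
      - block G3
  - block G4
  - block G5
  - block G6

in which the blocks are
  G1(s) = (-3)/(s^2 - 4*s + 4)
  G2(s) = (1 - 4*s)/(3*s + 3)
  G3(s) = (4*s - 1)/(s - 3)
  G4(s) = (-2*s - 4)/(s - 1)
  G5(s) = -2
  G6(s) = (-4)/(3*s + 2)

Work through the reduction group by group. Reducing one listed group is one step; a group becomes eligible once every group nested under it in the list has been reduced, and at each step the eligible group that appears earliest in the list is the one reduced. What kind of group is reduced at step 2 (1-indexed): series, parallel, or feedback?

Reducing step by step:

(1) apply the feedback formula to G1, G2
(2) collapse the loop ([G1/(1-G1*G2)] forward, G3 return)
(3) series reduction of [[G1/(1-G1*G2)]/(1-[G1/(1-G1*G2)]*G3)], G4, G5, G6
So the answer for step 2 is feedback.

Answer: feedback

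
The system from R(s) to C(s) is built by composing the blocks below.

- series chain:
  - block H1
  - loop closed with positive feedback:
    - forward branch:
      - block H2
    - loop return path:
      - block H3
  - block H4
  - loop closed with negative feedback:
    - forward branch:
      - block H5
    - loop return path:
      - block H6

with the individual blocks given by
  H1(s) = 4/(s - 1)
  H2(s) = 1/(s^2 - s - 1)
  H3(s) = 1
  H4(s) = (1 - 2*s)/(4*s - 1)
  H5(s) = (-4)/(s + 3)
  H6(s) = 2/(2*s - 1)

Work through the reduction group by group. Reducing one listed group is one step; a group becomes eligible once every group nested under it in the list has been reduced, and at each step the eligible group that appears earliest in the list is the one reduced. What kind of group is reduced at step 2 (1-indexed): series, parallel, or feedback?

(1) apply the feedback formula to H2, H3
(2) feedback reduction of H5, H6
(3) cascade H1, [H2/(1-H2*H3)], H4, [H5/(1+H5*H6)]
So the answer for step 2 is feedback.

Therefore the answer is feedback.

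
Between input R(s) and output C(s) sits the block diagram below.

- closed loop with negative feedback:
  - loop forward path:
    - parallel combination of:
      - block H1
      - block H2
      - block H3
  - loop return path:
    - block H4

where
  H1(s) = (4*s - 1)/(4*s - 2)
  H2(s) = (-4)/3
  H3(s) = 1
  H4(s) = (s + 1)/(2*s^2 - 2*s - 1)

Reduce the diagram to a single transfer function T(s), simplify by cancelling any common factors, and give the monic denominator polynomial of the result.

First reduce the diagram to T(s).

1. add H1, H2, H3 (parallel): (8*s - 1)/(12*s - 6)
2. apply the feedback formula to (H1+H2+H3), H4: (16*s^3 - 18*s^2 - 6*s + 1)/(24*s^3 - 28*s^2 + 7*s + 5)
T(s) is the step-2 result (common factors already cancelled). Leading coefficient of the denominator: 24. Divide through by 24 for the monic polynomial.

Answer: s^3 - 7*s^2/6 + 7*s/24 + 5/24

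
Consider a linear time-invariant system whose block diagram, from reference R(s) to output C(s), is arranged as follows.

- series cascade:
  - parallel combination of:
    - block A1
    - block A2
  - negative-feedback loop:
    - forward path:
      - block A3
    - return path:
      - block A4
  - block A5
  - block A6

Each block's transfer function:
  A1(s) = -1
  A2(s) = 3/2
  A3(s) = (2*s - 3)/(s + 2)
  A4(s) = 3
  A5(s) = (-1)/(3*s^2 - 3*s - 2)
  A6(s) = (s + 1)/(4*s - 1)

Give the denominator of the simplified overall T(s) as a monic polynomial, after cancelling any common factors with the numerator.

First reduce the diagram to T(s).

[1] combine A1, A2 in parallel -> 1/2
[2] apply the feedback formula to A3, A4 -> (2*s - 3)/(7*s - 7)
[3] series reduction of (A1+A2), [A3/(1+A3*A4)], A5, A6 -> (-2*s^2 + s + 3)/(168*s^4 - 378*s^3 + 140*s^2 + 98*s - 28)
T(s) is the step-3 result (common factors already cancelled). Leading coefficient of the denominator: 168. Divide through by 168 for the monic polynomial.

Answer: s^4 - 9*s^3/4 + 5*s^2/6 + 7*s/12 - 1/6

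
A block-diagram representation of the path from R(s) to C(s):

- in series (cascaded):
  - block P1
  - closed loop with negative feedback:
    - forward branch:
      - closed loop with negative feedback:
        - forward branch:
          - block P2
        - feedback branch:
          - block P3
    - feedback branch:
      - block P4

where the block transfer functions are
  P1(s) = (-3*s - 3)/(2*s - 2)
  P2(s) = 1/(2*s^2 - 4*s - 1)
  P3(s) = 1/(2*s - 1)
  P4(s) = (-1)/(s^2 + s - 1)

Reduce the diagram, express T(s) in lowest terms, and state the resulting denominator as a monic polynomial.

Step 1 - reduce the feedback loop with forward P2 and return P3: (2*s - 1)/(4*s^3 - 10*s^2 + 2*s + 2)
Step 2 - collapse the loop ([P2/(1+P2*P3)] forward, P4 return): (2*s^3 + s^2 - 3*s + 1)/(4*s^5 - 6*s^4 - 12*s^3 + 14*s^2 - 2*s - 1)
Step 3 - series reduction of P1, [[P2/(1+P2*P3)]/(1+[P2/(1+P2*P3)]*P4)]: (-6*s^4 - 9*s^3 + 6*s^2 + 6*s - 3)/(8*s^6 - 20*s^5 - 12*s^4 + 52*s^3 - 32*s^2 + 2*s + 2)
Step 3 gives the fully reduced T(s), with no common factor left to cancel. The denominator's leading coefficient is 8, so divide each of its coefficients by 8 to get the monic form.

Answer: s^6 - 5*s^5/2 - 3*s^4/2 + 13*s^3/2 - 4*s^2 + s/4 + 1/4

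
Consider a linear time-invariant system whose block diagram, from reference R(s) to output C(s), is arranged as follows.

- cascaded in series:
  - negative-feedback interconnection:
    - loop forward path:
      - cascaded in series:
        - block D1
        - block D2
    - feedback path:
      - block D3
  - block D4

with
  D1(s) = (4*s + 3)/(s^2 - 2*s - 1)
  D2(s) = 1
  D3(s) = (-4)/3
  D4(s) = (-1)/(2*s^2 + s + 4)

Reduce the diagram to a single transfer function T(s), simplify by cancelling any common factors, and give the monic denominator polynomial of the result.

Answer: s^4 - 41*s^3/6 - 20*s^2/3 - 103*s/6 - 10

Working:
1. multiply D1, D2 (series): (4*s + 3)/(s^2 - 2*s - 1)
2. reduce the feedback loop with forward (D1*D2) and return D3: (12*s + 9)/(3*s^2 - 22*s - 15)
3. multiply [(D1*D2)/(1+(D1*D2)*D3)], D4 (series): (-12*s - 9)/(6*s^4 - 41*s^3 - 40*s^2 - 103*s - 60)
That last expression is T(s), already simplified. Scaling its denominator by 1/6 (the reciprocal of the leading coefficient) yields the monic denominator.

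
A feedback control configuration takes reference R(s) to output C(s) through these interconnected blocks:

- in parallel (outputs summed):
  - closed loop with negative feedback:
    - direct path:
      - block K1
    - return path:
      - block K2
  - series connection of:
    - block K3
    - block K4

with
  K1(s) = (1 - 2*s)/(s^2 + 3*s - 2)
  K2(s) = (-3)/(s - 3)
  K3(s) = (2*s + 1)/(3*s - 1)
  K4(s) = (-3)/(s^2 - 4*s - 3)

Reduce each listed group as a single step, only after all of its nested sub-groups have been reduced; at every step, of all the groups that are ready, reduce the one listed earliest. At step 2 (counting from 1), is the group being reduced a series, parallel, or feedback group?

The answer is series.

Reasoning:
[1] collapse the loop (K1 forward, K2 return)
[2] series reduction of K3, K4
[3] reduce the parallel group [K1/(1+K1*K2)], (K3*K4)
Step 2: series.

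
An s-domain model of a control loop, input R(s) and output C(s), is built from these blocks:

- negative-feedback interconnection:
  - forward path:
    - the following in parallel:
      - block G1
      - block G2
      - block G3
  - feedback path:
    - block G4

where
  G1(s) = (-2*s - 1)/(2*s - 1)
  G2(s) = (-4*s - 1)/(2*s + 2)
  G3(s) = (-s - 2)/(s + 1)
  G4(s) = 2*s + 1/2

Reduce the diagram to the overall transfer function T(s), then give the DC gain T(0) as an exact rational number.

Step 1 - sum the parallel branches G1, G2, G3, giving (-16*s^2 - 10*s + 3)/(4*s^2 + 2*s - 2)
Step 2 - apply the feedback formula to (G1+G2+G3), G4, giving (32*s^2 + 20*s - 6)/(64*s^3 + 48*s^2 - 6*s + 1)
DC gain: substitute s = 0 into T(s) from step 2: T(0) = -6/1 = -6.

Final answer: -6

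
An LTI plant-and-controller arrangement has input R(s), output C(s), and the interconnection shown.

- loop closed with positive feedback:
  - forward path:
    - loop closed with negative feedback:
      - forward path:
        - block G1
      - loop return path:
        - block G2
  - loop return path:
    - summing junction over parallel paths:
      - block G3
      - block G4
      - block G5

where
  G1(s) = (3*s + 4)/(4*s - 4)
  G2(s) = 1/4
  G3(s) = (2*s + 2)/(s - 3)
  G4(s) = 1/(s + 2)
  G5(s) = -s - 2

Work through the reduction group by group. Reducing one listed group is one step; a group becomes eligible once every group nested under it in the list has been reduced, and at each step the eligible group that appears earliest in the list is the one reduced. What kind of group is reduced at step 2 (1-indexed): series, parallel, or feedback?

Reducing step by step:

Step 1: collapse the loop (G1 forward, G2 return)
Step 2: parallel reduction of G3, G4, G5
Step 3: collapse the loop ([G1/(1+G1*G2)] forward, (G3+G4+G5) return)
At step 2 the group reduced is parallel.

Answer: parallel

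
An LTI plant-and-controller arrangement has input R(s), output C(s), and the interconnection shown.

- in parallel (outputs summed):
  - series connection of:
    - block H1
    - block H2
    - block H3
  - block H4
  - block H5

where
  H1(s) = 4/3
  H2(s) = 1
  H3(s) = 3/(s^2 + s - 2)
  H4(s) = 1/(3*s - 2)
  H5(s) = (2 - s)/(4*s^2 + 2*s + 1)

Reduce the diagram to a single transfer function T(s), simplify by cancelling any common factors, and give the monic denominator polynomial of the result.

Reducing step by step:

Step 1. multiply H1, H2, H3 (series) gives 4/(s^2 + s - 2)
Step 2. add (H1*H2*H3), H4, H5 (parallel) gives (s^4 + 59*s^3 - 3*s^2 - 27*s - 2)/(12*s^5 + 10*s^4 - 27*s^3 + s^2 + 4)
Step 2 gives the fully reduced T(s), with no common factor left to cancel. The denominator's leading coefficient is 12, so divide each of its coefficients by 12 to get the monic form.

Answer: s^5 + 5*s^4/6 - 9*s^3/4 + s^2/12 + 1/3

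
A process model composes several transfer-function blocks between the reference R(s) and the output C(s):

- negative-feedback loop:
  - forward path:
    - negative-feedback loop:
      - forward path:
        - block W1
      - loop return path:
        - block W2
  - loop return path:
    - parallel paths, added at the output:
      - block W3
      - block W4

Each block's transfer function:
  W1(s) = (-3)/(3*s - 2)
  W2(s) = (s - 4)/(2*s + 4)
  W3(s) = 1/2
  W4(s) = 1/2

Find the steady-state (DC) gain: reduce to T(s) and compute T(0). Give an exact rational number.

The answer is 3/2.

Reasoning:
1. feedback reduction of W1, W2, giving (-6*s - 12)/(6*s^2 + 5*s + 4)
2. reduce the parallel group W3, W4, giving 1
3. collapse the loop ([W1/(1+W1*W2)] forward, (W3+W4) return), giving (-6*s - 12)/(6*s^2 - s - 8)
The step-3 result is T(s). Setting s = 0: T(0) = -12/(-8) = 3/2.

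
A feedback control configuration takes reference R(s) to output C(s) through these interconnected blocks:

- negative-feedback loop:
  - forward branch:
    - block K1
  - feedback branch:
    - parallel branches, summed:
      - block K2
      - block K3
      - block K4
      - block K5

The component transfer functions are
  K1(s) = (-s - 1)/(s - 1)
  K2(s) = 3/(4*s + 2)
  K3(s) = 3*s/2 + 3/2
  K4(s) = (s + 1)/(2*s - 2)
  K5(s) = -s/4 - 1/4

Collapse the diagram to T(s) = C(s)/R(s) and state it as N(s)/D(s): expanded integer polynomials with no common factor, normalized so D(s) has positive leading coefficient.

Answer: (8*s^3 + 4*s^2 - 8*s - 4)/(10*s^4 + 11*s^3 + 23*s^2 - 7*s - 13)

Working:
Step 1: sum the parallel branches K2, K3, K4, K5, giving (10*s^3 + 9*s^2 + 2*s - 9)/(8*s^2 - 4*s - 4)
Step 2: close the feedback loop around K1, (K2+K3+K4+K5): this yields T(s), and no further normalization is needed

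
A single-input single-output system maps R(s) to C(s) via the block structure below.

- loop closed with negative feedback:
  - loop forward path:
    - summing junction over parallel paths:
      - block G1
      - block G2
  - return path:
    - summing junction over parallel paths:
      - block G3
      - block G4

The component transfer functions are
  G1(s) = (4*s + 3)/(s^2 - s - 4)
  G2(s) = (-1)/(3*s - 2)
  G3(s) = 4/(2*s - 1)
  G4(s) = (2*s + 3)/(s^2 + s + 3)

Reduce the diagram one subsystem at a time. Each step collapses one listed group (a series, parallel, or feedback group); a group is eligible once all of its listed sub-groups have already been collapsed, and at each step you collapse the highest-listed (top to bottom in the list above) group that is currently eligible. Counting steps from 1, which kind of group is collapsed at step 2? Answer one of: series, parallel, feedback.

Reducing step by step:

Step 1: parallel reduction of G1, G2
Step 2: reduce the parallel group G3, G4
Step 3: collapse the loop ((G1+G2) forward, (G3+G4) return)
So the answer for step 2 is parallel.

Answer: parallel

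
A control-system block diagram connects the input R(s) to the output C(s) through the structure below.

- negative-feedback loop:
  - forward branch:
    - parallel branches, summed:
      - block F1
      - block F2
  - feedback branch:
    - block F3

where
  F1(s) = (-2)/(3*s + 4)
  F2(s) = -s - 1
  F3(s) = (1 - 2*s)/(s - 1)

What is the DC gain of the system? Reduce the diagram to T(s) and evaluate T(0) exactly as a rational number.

(1) add F1, F2 (parallel) -> (-3*s^2 - 7*s - 6)/(3*s + 4)
(2) reduce the feedback loop with forward (F1+F2) and return F3 -> (-3*s^3 - 4*s^2 + s + 6)/(6*s^3 + 14*s^2 + 6*s - 10)
That last expression is T(s); at s = 0 only the constant terms survive, so T(0) = 6/(-10) = -3/5.

Therefore the answer is -3/5.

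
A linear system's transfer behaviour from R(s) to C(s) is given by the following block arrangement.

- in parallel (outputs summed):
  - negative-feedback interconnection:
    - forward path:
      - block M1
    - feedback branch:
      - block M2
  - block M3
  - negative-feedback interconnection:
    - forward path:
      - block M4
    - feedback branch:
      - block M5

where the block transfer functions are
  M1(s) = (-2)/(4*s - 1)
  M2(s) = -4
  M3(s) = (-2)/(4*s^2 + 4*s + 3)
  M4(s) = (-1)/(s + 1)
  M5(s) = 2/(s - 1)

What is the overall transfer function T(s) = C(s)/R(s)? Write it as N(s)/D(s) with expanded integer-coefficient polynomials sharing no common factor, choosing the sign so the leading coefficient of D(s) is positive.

The answer is (-24*s^4 - 44*s^3 + 8*s^2 + 67*s + 81)/(16*s^5 + 44*s^4 - 8*s^3 - 111*s^2 - 120*s - 63).

Reasoning:
[1] apply the feedback formula to M1, M2, giving (-2)/(4*s + 7)
[2] feedback reduction of M4, M5, giving (1 - s)/(s^2 - 3)
[3] reduce the parallel group [M1/(1+M1*M2)], M3, [M4/(1+M4*M5)], which is the overall transfer function T(s) = C(s)/R(s) in lowest terms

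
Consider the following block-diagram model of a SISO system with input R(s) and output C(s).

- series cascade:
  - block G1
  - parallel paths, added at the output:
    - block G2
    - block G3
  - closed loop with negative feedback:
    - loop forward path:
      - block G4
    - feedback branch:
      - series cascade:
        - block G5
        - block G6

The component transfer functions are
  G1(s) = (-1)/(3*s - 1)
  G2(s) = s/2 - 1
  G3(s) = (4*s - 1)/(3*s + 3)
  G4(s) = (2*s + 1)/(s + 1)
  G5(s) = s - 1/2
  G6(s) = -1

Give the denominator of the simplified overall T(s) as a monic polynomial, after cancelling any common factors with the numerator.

Step 1. parallel reduction of G2, G3; result (3*s^2 + 5*s - 8)/(6*s + 6)
Step 2. cascade G5, G6; result 1/2 - s
Step 3. close the feedback loop around G4, (G5*G6); result (-4*s - 2)/(4*s^2 - 2*s - 3)
Step 4. series reduction of G1, (G2+G3), [G4/(1+G4*(G5*G6))]; result (6*s^3 + 13*s^2 - 11*s - 8)/(36*s^4 + 6*s^3 - 51*s^2 - 12*s + 9)
Step 4 gives the fully reduced T(s), with no common factor left to cancel. The denominator's leading coefficient is 36, so divide each of its coefficients by 36 to get the monic form.

Final answer: s^4 + s^3/6 - 17*s^2/12 - s/3 + 1/4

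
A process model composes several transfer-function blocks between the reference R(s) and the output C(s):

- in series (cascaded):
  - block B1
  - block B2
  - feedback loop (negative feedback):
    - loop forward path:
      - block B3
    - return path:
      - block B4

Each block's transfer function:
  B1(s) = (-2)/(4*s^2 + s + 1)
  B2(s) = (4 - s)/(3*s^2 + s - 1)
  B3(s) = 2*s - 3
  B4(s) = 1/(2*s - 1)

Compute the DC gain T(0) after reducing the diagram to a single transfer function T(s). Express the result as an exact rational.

Step 1 - apply the feedback formula to B3, B4 gives (4*s^2 - 8*s + 3)/(4*s - 4)
Step 2 - reduce the series chain B1, B2, [B3/(1+B3*B4)] gives (4*s^3 - 24*s^2 + 35*s - 12)/(24*s^5 - 10*s^4 - 14*s^3 - 2*s + 2)
Evaluating the step-2 result (the overall T(s)) at s = 0 gives T(0) = -12/2 = -6.

Therefore the answer is -6.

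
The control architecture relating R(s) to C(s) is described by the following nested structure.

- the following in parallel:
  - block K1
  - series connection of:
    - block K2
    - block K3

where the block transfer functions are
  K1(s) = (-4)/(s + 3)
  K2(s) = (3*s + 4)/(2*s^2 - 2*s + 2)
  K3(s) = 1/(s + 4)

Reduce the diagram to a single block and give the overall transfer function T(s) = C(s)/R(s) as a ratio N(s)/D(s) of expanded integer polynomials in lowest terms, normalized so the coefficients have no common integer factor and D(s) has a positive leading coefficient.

First reduce the diagram to T(s).

Step 1 - multiply K2, K3 (series); result (3*s + 4)/(2*s^3 + 6*s^2 - 6*s + 8)
Step 2 - combine K1, (K2*K3) in parallel, which is the overall transfer function T(s) = C(s)/R(s) in lowest terms

Answer: (-8*s^3 - 21*s^2 + 37*s - 20)/(2*s^4 + 12*s^3 + 12*s^2 - 10*s + 24)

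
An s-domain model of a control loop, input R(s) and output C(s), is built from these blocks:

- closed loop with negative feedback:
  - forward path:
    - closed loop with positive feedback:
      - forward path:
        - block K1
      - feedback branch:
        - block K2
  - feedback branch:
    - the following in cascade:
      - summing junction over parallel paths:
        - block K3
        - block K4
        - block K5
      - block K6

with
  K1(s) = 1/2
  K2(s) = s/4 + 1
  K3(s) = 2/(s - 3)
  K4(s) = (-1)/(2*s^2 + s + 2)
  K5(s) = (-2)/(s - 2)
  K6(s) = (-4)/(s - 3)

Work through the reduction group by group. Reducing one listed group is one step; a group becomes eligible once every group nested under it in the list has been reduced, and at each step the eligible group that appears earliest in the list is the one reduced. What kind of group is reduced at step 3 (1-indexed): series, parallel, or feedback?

Step 1: close the feedback loop around K1, K2
Step 2: add K3, K4, K5 (parallel)
Step 3: multiply (K3+K4+K5), K6 (series)
Step 4: collapse the loop ([K1/(1-K1*K2)] forward, ((K3+K4+K5)*K6) return)
So the answer for step 3 is series.

Hence the answer: series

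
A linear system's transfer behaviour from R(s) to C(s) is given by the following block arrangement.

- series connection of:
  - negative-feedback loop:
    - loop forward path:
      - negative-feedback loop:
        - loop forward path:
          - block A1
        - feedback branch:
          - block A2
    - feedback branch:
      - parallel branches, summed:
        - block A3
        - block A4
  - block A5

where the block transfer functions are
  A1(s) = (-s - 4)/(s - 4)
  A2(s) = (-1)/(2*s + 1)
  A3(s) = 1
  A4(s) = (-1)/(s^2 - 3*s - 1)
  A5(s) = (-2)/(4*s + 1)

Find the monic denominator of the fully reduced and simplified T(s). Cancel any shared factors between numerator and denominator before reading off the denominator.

Step 1 - apply the feedback formula to A1, A2 -> (-2*s^2 - 9*s - 4)/(2*s^2 - 6*s)
Step 2 - parallel reduction of A3, A4 -> (s^2 - 3*s - 2)/(s^2 - 3*s - 1)
Step 3 - close the feedback loop around [A1/(1+A1*A2)], (A3+A4) -> (2*s^4 + 3*s^3 - 25*s^2 - 21*s - 4)/(15*s^3 - 43*s^2 - 36*s - 8)
Step 4 - combine [[A1/(1+A1*A2)]/(1+[A1/(1+A1*A2)]*(A3+A4))], A5 in series -> (-4*s^4 - 6*s^3 + 50*s^2 + 42*s + 8)/(60*s^4 - 157*s^3 - 187*s^2 - 68*s - 8)
No further cancellation is possible in the step-4 result, so that is T(s). Its denominator becomes monic after dividing by the leading coefficient 60.

Final answer: s^4 - 157*s^3/60 - 187*s^2/60 - 17*s/15 - 2/15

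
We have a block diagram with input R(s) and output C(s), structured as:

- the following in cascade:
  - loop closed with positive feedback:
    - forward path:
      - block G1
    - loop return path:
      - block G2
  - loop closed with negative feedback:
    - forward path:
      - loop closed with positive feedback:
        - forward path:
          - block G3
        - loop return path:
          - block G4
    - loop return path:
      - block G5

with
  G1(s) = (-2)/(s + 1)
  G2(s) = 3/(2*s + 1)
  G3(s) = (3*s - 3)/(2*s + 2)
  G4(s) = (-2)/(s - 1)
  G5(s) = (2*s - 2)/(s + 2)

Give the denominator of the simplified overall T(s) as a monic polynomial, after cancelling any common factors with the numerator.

Answer: s^4 + 3*s^3/2 + 25*s^2/4 + 33*s/8 + 77/8

Working:
Step 1: apply the feedback formula to G1, G2: (-4*s - 2)/(2*s^2 + 3*s + 7)
Step 2: apply the feedback formula to G3, G4: (3*s - 3)/(2*s + 8)
Step 3: feedback reduction of [G3/(1-G3*G4)], G5: (3*s^2 + 3*s - 6)/(8*s^2 + 22)
Step 4: cascade [G1/(1-G1*G2)], [[G3/(1-G3*G4)]/(1+[G3/(1-G3*G4)]*G5)]: (-6*s^3 - 9*s^2 + 9*s + 6)/(8*s^4 + 12*s^3 + 50*s^2 + 33*s + 77)
T(s) is the step-4 result (common factors already cancelled). Leading coefficient of the denominator: 8. Divide through by 8 for the monic polynomial.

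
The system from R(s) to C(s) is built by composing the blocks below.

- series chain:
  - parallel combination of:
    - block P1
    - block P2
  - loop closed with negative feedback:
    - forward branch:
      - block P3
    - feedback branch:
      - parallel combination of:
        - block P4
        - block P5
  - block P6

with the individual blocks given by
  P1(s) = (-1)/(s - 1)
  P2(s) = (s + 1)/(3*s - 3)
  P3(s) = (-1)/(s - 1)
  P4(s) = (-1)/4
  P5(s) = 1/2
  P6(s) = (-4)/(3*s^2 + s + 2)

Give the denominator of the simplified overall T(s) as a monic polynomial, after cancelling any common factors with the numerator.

Reducing step by step:

[1] parallel reduction of P1, P2: (s - 2)/(3*s - 3)
[2] reduce the parallel group P4, P5: 1/4
[3] collapse the loop (P3 forward, (P4+P5) return): (-4)/(4*s - 5)
[4] cascade (P1+P2), [P3/(1+P3*(P4+P5))], P6: (16*s - 32)/(36*s^4 - 69*s^3 + 42*s^2 - 39*s + 30)
That last expression is T(s), already simplified. Scaling its denominator by 1/36 (the reciprocal of the leading coefficient) yields the monic denominator.

Answer: s^4 - 23*s^3/12 + 7*s^2/6 - 13*s/12 + 5/6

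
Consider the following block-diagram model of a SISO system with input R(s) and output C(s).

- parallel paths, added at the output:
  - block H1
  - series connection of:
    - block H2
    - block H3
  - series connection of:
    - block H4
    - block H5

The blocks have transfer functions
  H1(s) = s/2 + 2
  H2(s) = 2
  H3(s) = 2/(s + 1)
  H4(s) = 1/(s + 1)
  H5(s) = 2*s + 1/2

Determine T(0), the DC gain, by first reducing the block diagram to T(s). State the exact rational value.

[1] cascade H2, H3: 4/(s + 1)
[2] cascade H4, H5: (4*s + 1)/(2*s + 2)
[3] sum the parallel branches H1, (H2*H3), (H4*H5): (s^2 + 9*s + 13)/(2*s + 2)
Evaluating the step-3 result (the overall T(s)) at s = 0 gives T(0) = 13/2.

Therefore the answer is 13/2.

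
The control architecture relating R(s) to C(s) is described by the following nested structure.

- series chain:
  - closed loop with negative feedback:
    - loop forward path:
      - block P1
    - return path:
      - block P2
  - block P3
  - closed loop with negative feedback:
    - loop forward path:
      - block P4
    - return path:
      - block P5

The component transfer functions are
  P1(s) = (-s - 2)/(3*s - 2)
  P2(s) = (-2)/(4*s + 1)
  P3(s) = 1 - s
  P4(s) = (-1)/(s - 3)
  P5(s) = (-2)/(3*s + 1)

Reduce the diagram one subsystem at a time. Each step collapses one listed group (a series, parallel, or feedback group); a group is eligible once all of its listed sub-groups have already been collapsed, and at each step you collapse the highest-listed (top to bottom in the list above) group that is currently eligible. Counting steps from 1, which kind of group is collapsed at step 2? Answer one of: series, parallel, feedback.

1. reduce the feedback loop with forward P1 and return P2
2. reduce the feedback loop with forward P4 and return P5
3. cascade [P1/(1+P1*P2)], P3, [P4/(1+P4*P5)]
Step 2 collapses a feedback group.

Final answer: feedback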